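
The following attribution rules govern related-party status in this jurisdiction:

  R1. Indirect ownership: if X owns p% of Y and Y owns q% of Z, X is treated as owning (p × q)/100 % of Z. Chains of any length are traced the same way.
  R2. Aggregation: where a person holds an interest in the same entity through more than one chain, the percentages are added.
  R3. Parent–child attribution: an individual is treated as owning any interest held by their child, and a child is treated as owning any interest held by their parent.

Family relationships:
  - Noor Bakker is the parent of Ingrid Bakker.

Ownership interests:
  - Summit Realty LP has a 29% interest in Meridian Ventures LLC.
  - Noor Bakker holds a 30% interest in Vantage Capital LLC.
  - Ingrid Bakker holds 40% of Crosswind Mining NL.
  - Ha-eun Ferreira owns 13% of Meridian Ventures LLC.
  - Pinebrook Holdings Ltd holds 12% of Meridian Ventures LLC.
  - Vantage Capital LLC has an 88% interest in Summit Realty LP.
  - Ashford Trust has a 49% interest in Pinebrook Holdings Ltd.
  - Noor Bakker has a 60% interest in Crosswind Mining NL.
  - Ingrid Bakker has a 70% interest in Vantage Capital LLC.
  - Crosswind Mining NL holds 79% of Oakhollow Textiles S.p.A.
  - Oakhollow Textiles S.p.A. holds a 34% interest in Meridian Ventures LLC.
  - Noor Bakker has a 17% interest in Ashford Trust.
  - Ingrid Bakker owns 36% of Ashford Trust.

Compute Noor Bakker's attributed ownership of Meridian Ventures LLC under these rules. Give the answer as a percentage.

By parent–child attribution (R3), Noor Bakker is treated as also owning Ingrid Bakker's interest in Ashford Trust, giving 17% + 36% = 53%.
By parent–child attribution (R3), Noor Bakker is treated as also owning Ingrid Bakker's interest in Crosswind Mining NL, giving 60% + 40% = 100%.
By parent–child attribution (R3), Noor Bakker is treated as also owning Ingrid Bakker's interest in Vantage Capital LLC, giving 30% + 70% = 100%.
Chain via Ashford Trust → Pinebrook Holdings Ltd (R1): 53% × 49% × 12% = 3.1164% of Meridian Ventures LLC.
Chain via Crosswind Mining NL → Oakhollow Textiles S.p.A. (R1): 100% × 79% × 34% = 26.86% of Meridian Ventures LLC.
Chain via Vantage Capital LLC → Summit Realty LP (R1): 100% × 88% × 29% = 25.52% of Meridian Ventures LLC.
Aggregating (R2): 3.1164% + 26.86% + 25.52% = 55.4964%.

55.4964%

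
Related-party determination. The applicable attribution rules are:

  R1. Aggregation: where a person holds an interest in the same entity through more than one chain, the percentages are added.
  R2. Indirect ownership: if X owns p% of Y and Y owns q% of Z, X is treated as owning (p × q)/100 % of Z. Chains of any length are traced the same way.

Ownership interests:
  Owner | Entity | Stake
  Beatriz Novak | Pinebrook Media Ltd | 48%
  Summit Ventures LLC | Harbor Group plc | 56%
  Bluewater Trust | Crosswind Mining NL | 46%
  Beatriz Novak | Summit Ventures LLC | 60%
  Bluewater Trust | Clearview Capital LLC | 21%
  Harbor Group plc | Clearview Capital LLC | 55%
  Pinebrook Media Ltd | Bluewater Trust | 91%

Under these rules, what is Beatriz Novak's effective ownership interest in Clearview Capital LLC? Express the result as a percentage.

Chain via Pinebrook Media Ltd → Bluewater Trust (R2): 48% × 91% × 21% = 9.1728% of Clearview Capital LLC.
Chain via Summit Ventures LLC → Harbor Group plc (R2): 60% × 56% × 55% = 18.48% of Clearview Capital LLC.
Aggregating (R1): 9.1728% + 18.48% = 27.6528%.

27.6528%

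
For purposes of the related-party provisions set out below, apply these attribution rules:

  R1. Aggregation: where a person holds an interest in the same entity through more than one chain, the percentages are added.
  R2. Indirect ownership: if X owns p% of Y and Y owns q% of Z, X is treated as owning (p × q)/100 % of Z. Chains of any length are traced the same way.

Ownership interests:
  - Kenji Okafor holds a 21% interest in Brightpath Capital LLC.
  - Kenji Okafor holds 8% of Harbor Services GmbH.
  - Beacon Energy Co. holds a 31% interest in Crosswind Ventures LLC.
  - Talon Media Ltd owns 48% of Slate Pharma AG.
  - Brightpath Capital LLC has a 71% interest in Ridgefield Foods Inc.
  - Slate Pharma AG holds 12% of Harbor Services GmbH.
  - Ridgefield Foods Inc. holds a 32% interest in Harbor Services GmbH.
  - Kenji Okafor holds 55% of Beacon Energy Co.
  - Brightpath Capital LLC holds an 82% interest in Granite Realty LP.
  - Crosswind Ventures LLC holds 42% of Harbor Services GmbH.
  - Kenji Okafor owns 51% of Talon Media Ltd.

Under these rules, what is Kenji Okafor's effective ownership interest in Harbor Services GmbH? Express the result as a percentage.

Chain via Beacon Energy Co. → Crosswind Ventures LLC (R2): 55% × 31% × 42% = 7.161% of Harbor Services GmbH.
Chain via Talon Media Ltd → Slate Pharma AG (R2): 51% × 48% × 12% = 2.9376% of Harbor Services GmbH.
Chain via Brightpath Capital LLC → Ridgefield Foods Inc. (R2): 21% × 71% × 32% = 4.7712% of Harbor Services GmbH.
Direct interest in Harbor Services GmbH: 8%.
Aggregating (R1): 7.161% + 2.9376% + 4.7712% + 8% = 22.8698%.

22.8698%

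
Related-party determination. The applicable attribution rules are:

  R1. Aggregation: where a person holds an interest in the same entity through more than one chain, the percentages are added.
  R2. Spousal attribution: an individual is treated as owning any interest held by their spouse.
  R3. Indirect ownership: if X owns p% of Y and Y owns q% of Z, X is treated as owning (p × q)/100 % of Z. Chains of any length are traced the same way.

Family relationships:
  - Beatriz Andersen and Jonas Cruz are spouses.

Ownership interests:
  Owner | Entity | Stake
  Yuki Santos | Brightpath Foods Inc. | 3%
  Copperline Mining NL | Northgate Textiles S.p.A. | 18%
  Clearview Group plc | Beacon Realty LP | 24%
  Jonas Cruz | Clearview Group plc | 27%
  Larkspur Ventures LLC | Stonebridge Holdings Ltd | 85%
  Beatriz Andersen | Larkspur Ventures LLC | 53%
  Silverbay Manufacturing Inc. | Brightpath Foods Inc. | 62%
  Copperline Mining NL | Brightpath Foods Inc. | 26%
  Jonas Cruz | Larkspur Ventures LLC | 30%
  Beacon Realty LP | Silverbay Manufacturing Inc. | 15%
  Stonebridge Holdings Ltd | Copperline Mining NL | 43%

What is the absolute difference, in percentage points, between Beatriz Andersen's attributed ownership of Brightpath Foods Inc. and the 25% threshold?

16.50987

By spousal attribution (R2), Beatriz Andersen is treated as also owning Jonas Cruz's interest in Larkspur Ventures LLC, giving 53% + 30% = 83%.
By spousal attribution (R2), Beatriz Andersen is treated as owning Jonas Cruz's 27% interest in Clearview Group plc.
Chain via Larkspur Ventures LLC → Stonebridge Holdings Ltd → Copperline Mining NL (R3): 83% × 85% × 43% × 26% = 7.88749% of Brightpath Foods Inc.
Chain via Clearview Group plc → Beacon Realty LP → Silverbay Manufacturing Inc. (R3): 27% × 24% × 15% × 62% = 0.60264% of Brightpath Foods Inc.
Aggregating (R1): 7.88749% + 0.60264% = 8.49013%.
8.49013% falls short of the 25% threshold by 16.50987 percentage points.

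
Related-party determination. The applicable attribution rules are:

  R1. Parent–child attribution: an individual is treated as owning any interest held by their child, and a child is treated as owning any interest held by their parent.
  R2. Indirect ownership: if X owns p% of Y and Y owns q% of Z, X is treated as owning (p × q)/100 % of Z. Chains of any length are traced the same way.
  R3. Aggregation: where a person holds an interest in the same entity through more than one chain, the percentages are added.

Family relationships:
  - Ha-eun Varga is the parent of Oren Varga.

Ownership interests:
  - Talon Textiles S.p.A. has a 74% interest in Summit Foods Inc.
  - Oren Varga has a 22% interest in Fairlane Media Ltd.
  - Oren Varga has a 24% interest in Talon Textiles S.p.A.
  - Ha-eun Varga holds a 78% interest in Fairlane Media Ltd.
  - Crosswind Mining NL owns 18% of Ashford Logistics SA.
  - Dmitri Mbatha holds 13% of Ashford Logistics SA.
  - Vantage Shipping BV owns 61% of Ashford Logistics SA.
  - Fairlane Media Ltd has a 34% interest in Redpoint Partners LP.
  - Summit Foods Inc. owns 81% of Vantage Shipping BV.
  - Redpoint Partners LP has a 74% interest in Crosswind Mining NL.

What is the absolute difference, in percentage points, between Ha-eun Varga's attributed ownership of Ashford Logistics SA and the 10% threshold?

3.304016

By parent–child attribution (R1), Ha-eun Varga is treated as also owning Oren Varga's interest in Fairlane Media Ltd, giving 78% + 22% = 100%.
By parent–child attribution (R1), Ha-eun Varga is treated as owning Oren Varga's 24% interest in Talon Textiles S.p.A.
Chain via Fairlane Media Ltd → Redpoint Partners LP → Crosswind Mining NL (R2): 100% × 34% × 74% × 18% = 4.5288% of Ashford Logistics SA.
Chain via Talon Textiles S.p.A. → Summit Foods Inc. → Vantage Shipping BV (R2): 24% × 74% × 81% × 61% = 8.775216% of Ashford Logistics SA.
Aggregating (R3): 4.5288% + 8.775216% = 13.304016%.
13.304016% exceeds the 10% threshold by 3.304016 percentage points.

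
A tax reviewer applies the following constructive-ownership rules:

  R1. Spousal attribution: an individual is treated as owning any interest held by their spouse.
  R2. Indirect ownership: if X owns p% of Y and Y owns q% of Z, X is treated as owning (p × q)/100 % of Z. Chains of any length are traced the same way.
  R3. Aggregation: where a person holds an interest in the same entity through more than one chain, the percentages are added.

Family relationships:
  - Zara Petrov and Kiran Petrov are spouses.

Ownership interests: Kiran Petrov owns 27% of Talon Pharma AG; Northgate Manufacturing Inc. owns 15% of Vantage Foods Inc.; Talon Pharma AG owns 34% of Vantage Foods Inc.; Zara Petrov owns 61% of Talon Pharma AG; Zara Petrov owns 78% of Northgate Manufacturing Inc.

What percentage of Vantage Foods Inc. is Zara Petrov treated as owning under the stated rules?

41.62%

By spousal attribution (R1), Zara Petrov is treated as also owning Kiran Petrov's interest in Talon Pharma AG, giving 61% + 27% = 88%.
Chain via Talon Pharma AG (R2): 88% × 34% = 29.92% of Vantage Foods Inc.
Chain via Northgate Manufacturing Inc. (R2): 78% × 15% = 11.7% of Vantage Foods Inc.
Aggregating (R3): 29.92% + 11.7% = 41.62%.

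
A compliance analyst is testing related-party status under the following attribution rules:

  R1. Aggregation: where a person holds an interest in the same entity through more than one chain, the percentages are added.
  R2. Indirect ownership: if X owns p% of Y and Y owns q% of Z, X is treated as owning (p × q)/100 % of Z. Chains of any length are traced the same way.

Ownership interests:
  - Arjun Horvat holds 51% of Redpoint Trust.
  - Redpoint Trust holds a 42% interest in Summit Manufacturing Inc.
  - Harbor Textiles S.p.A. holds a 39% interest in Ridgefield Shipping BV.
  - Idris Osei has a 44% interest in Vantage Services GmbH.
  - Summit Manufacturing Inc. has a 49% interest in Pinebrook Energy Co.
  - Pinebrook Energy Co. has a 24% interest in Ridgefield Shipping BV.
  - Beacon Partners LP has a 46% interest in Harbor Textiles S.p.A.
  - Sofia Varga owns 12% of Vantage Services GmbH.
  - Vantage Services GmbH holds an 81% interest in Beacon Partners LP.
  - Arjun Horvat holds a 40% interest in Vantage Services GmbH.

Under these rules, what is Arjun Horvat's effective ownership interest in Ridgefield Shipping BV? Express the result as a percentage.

Chain via Vantage Services GmbH → Beacon Partners LP → Harbor Textiles S.p.A. (R2): 40% × 81% × 46% × 39% = 5.81256% of Ridgefield Shipping BV.
Chain via Redpoint Trust → Summit Manufacturing Inc. → Pinebrook Energy Co. (R2): 51% × 42% × 49% × 24% = 2.518992% of Ridgefield Shipping BV.
Aggregating (R1): 5.81256% + 2.518992% = 8.331552%.

8.331552%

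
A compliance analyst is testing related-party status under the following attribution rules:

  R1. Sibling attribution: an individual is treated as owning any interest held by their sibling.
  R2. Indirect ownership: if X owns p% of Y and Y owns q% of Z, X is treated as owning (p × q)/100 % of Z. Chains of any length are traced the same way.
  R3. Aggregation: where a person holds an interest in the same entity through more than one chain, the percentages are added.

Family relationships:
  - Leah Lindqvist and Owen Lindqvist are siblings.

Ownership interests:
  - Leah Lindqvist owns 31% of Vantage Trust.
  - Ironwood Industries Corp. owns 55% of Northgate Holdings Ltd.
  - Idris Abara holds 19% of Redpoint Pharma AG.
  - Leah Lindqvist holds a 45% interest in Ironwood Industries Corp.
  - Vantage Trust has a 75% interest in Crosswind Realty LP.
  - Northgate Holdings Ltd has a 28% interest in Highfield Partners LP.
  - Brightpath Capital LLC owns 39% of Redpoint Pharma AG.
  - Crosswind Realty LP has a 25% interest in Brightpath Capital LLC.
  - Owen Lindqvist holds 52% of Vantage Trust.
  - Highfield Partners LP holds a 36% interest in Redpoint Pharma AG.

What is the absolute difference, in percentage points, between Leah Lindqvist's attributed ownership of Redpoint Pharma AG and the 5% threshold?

By sibling attribution (R1), Leah Lindqvist is treated as also owning Owen Lindqvist's interest in Vantage Trust, giving 31% + 52% = 83%.
Chain via Ironwood Industries Corp. → Northgate Holdings Ltd → Highfield Partners LP (R2): 45% × 55% × 28% × 36% = 2.4948% of Redpoint Pharma AG.
Chain via Vantage Trust → Crosswind Realty LP → Brightpath Capital LLC (R2): 83% × 75% × 25% × 39% = 6.069375% of Redpoint Pharma AG.
Aggregating (R3): 2.4948% + 6.069375% = 8.564175%.
8.564175% exceeds the 5% threshold by 3.564175 percentage points.

3.564175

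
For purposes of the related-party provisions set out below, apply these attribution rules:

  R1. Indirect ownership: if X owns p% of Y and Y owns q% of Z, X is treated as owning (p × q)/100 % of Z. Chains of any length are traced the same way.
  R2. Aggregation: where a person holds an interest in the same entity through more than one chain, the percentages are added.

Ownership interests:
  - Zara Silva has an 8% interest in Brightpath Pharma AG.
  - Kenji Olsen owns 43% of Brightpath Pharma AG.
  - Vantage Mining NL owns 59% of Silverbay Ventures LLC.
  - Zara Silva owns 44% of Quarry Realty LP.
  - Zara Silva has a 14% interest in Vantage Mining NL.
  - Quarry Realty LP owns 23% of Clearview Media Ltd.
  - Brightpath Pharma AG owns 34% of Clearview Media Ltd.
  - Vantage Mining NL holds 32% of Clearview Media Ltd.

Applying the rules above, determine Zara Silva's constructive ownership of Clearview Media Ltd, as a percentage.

Chain via Quarry Realty LP (R1): 44% × 23% = 10.12% of Clearview Media Ltd.
Chain via Brightpath Pharma AG (R1): 8% × 34% = 2.72% of Clearview Media Ltd.
Chain via Vantage Mining NL (R1): 14% × 32% = 4.48% of Clearview Media Ltd.
Aggregating (R2): 10.12% + 2.72% + 4.48% = 17.32%.

17.32%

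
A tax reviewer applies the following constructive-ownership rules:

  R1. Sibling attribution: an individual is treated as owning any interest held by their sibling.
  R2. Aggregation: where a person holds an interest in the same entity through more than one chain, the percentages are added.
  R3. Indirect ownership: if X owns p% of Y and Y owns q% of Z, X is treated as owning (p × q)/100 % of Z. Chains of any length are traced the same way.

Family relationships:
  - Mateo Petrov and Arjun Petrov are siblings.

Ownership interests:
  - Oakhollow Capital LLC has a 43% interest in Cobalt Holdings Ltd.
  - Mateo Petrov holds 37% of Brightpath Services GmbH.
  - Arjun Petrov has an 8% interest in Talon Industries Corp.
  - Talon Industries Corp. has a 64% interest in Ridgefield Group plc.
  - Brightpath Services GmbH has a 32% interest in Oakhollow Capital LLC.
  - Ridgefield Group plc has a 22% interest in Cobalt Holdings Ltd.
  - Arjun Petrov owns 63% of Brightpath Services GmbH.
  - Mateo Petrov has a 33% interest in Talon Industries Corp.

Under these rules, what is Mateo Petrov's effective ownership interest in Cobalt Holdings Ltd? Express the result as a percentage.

By sibling attribution (R1), Mateo Petrov is treated as also owning Arjun Petrov's interest in Brightpath Services GmbH, giving 37% + 63% = 100%.
By sibling attribution (R1), Mateo Petrov is treated as also owning Arjun Petrov's interest in Talon Industries Corp, giving 33% + 8% = 41%.
Chain via Brightpath Services GmbH → Oakhollow Capital LLC (R3): 100% × 32% × 43% = 13.76% of Cobalt Holdings Ltd.
Chain via Talon Industries Corp. → Ridgefield Group plc (R3): 41% × 64% × 22% = 5.7728% of Cobalt Holdings Ltd.
Aggregating (R2): 13.76% + 5.7728% = 19.5328%.

19.5328%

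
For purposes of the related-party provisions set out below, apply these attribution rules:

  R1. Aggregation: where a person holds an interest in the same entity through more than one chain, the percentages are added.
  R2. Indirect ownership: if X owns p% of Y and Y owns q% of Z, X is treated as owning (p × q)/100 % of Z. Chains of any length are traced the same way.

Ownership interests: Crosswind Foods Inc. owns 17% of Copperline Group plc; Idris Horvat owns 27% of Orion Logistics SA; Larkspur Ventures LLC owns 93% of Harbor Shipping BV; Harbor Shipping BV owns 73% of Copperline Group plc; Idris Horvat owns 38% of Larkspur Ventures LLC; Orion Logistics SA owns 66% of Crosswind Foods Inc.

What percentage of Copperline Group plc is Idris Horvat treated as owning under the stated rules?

Chain via Orion Logistics SA → Crosswind Foods Inc. (R2): 27% × 66% × 17% = 3.0294% of Copperline Group plc.
Chain via Larkspur Ventures LLC → Harbor Shipping BV (R2): 38% × 93% × 73% = 25.7982% of Copperline Group plc.
Aggregating (R1): 3.0294% + 25.7982% = 28.8276%.

28.8276%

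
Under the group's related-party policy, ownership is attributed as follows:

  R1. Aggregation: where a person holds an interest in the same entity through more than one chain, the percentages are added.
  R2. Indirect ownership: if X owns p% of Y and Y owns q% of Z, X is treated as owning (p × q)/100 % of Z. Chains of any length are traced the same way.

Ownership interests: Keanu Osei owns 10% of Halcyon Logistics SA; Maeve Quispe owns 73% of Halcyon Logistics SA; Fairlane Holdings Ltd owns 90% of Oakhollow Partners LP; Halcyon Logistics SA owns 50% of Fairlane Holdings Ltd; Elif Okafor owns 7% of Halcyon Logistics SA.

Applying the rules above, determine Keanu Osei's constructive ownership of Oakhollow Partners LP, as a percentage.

4.5%

Chain via Halcyon Logistics SA → Fairlane Holdings Ltd (R2): 10% × 50% × 90% = 4.5% of Oakhollow Partners LP.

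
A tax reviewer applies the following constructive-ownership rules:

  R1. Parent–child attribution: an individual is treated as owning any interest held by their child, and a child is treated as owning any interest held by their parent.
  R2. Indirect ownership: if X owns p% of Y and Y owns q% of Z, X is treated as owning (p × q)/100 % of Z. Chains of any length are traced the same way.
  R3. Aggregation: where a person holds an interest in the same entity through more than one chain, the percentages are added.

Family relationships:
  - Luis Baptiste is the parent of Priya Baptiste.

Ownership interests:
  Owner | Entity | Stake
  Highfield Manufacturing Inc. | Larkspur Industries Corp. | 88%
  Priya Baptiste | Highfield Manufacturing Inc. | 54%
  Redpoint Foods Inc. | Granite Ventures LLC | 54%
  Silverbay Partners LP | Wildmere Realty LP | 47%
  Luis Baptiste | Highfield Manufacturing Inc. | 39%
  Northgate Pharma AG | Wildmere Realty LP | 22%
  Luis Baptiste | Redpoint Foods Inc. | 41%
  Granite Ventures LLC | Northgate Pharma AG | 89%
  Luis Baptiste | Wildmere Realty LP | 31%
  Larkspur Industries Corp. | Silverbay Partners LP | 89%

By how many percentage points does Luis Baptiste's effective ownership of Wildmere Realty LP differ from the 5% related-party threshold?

64.568684

By parent–child attribution (R1), Luis Baptiste is treated as also owning Priya Baptiste's interest in Highfield Manufacturing Inc, giving 39% + 54% = 93%.
Chain via Redpoint Foods Inc. → Granite Ventures LLC → Northgate Pharma AG (R2): 41% × 54% × 89% × 22% = 4.335012% of Wildmere Realty LP.
Chain via Highfield Manufacturing Inc. → Larkspur Industries Corp. → Silverbay Partners LP (R2): 93% × 88% × 89% × 47% = 34.233672% of Wildmere Realty LP.
Direct interest in Wildmere Realty LP: 31%.
Aggregating (R3): 4.335012% + 34.233672% + 31% = 69.568684%.
69.568684% exceeds the 5% threshold by 64.568684 percentage points.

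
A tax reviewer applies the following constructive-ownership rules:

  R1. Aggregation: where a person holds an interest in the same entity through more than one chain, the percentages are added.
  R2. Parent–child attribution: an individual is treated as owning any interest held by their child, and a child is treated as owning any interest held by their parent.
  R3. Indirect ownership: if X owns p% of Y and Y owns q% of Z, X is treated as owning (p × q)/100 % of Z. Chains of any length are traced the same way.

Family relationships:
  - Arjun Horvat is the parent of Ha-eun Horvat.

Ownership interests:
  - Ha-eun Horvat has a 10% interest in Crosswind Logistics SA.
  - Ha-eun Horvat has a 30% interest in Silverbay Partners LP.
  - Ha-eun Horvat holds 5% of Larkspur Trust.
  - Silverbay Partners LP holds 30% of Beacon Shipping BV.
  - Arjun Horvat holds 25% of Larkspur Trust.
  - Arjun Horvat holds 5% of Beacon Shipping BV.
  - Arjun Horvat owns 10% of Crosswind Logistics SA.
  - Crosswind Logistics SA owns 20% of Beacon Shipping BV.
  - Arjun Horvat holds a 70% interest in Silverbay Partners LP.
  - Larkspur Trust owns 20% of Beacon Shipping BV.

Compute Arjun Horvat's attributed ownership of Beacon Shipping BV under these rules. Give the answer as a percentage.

45%

By parent–child attribution (R2), Arjun Horvat is treated as also owning Ha-eun Horvat's interest in Larkspur Trust, giving 25% + 5% = 30%.
By parent–child attribution (R2), Arjun Horvat is treated as also owning Ha-eun Horvat's interest in Silverbay Partners LP, giving 70% + 30% = 100%.
By parent–child attribution (R2), Arjun Horvat is treated as also owning Ha-eun Horvat's interest in Crosswind Logistics SA, giving 10% + 10% = 20%.
Chain via Larkspur Trust (R3): 30% × 20% = 6% of Beacon Shipping BV.
Chain via Silverbay Partners LP (R3): 100% × 30% = 30% of Beacon Shipping BV.
Chain via Crosswind Logistics SA (R3): 20% × 20% = 4% of Beacon Shipping BV.
Direct interest in Beacon Shipping BV: 5%.
Aggregating (R1): 6% + 30% + 4% + 5% = 45%.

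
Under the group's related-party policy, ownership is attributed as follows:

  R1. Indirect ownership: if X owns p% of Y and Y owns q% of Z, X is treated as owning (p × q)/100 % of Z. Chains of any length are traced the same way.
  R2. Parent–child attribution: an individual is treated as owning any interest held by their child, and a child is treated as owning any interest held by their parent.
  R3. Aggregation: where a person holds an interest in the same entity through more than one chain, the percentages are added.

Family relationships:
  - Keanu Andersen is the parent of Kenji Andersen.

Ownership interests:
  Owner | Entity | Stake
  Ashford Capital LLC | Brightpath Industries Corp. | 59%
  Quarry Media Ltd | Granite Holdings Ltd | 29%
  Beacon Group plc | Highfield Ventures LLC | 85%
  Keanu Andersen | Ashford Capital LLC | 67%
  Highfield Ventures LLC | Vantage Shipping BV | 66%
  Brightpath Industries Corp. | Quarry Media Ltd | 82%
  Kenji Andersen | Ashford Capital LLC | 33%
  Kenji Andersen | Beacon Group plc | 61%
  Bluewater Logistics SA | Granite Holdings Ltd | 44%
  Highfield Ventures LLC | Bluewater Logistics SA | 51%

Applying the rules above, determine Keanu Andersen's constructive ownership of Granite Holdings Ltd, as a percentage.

25.66534%

By parent–child attribution (R2), Keanu Andersen is treated as also owning Kenji Andersen's interest in Ashford Capital LLC, giving 67% + 33% = 100%.
By parent–child attribution (R2), Keanu Andersen is treated as owning Kenji Andersen's 61% interest in Beacon Group plc.
Chain via Ashford Capital LLC → Brightpath Industries Corp. → Quarry Media Ltd (R1): 100% × 59% × 82% × 29% = 14.0302% of Granite Holdings Ltd.
Chain via Beacon Group plc → Highfield Ventures LLC → Bluewater Logistics SA (R1): 61% × 85% × 51% × 44% = 11.63514% of Granite Holdings Ltd.
Aggregating (R3): 14.0302% + 11.63514% = 25.66534%.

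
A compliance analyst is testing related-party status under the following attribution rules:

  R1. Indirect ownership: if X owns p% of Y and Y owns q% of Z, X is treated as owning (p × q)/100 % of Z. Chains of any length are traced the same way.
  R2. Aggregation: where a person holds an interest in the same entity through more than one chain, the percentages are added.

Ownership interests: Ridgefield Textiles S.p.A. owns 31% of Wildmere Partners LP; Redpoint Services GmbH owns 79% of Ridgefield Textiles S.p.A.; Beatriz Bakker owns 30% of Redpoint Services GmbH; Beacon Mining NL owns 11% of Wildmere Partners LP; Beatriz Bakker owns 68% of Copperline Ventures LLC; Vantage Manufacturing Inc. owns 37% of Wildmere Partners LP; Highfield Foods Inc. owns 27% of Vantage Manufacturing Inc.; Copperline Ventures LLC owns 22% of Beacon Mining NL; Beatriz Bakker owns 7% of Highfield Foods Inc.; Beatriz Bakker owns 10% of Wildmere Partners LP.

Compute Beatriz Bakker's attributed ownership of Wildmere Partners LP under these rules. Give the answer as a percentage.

Chain via Redpoint Services GmbH → Ridgefield Textiles S.p.A. (R1): 30% × 79% × 31% = 7.347% of Wildmere Partners LP.
Chain via Highfield Foods Inc. → Vantage Manufacturing Inc. (R1): 7% × 27% × 37% = 0.6993% of Wildmere Partners LP.
Chain via Copperline Ventures LLC → Beacon Mining NL (R1): 68% × 22% × 11% = 1.6456% of Wildmere Partners LP.
Direct interest in Wildmere Partners LP: 10%.
Aggregating (R2): 7.347% + 0.6993% + 1.6456% + 10% = 19.6919%.

19.6919%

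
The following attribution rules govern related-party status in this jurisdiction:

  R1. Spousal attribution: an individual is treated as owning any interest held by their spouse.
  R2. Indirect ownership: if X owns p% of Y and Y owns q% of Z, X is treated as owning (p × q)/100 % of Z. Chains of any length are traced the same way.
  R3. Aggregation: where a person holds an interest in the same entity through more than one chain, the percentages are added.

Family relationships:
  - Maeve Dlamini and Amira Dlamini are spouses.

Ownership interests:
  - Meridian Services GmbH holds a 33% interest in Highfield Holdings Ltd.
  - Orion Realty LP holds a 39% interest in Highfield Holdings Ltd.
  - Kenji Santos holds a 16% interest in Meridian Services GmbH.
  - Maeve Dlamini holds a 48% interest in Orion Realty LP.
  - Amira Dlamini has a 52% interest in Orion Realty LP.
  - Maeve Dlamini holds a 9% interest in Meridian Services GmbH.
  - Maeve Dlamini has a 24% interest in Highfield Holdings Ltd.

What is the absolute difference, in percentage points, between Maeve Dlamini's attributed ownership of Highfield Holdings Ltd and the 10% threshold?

By spousal attribution (R1), Maeve Dlamini is treated as also owning Amira Dlamini's interest in Orion Realty LP, giving 48% + 52% = 100%.
Chain via Meridian Services GmbH (R2): 9% × 33% = 2.97% of Highfield Holdings Ltd.
Chain via Orion Realty LP (R2): 100% × 39% = 39% of Highfield Holdings Ltd.
Direct interest in Highfield Holdings Ltd: 24%.
Aggregating (R3): 2.97% + 39% + 24% = 65.97%.
65.97% exceeds the 10% threshold by 55.97 percentage points.

55.97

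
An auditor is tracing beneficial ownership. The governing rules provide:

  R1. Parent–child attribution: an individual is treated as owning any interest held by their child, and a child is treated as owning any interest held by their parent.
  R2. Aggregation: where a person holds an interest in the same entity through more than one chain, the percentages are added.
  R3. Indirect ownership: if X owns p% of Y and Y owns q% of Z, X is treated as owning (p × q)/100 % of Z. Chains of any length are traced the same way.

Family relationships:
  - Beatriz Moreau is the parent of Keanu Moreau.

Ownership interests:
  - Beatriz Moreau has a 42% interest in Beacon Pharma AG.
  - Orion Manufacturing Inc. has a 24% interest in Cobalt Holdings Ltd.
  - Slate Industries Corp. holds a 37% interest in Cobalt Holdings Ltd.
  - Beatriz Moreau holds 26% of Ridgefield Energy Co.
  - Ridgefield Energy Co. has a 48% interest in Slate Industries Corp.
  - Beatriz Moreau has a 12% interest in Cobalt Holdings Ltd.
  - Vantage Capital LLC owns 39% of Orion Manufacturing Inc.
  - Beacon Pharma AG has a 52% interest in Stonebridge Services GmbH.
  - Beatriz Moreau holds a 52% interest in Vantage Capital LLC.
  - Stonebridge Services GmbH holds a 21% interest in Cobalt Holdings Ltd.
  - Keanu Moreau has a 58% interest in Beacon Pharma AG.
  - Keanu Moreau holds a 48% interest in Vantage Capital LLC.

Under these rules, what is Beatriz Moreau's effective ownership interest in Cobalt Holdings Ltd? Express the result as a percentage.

36.8976%

By parent–child attribution (R1), Beatriz Moreau is treated as also owning Keanu Moreau's interest in Beacon Pharma AG, giving 42% + 58% = 100%.
By parent–child attribution (R1), Beatriz Moreau is treated as also owning Keanu Moreau's interest in Vantage Capital LLC, giving 52% + 48% = 100%.
Chain via Beacon Pharma AG → Stonebridge Services GmbH (R3): 100% × 52% × 21% = 10.92% of Cobalt Holdings Ltd.
Chain via Vantage Capital LLC → Orion Manufacturing Inc. (R3): 100% × 39% × 24% = 9.36% of Cobalt Holdings Ltd.
Chain via Ridgefield Energy Co. → Slate Industries Corp. (R3): 26% × 48% × 37% = 4.6176% of Cobalt Holdings Ltd.
Direct interest in Cobalt Holdings Ltd: 12%.
Aggregating (R2): 10.92% + 9.36% + 4.6176% + 12% = 36.8976%.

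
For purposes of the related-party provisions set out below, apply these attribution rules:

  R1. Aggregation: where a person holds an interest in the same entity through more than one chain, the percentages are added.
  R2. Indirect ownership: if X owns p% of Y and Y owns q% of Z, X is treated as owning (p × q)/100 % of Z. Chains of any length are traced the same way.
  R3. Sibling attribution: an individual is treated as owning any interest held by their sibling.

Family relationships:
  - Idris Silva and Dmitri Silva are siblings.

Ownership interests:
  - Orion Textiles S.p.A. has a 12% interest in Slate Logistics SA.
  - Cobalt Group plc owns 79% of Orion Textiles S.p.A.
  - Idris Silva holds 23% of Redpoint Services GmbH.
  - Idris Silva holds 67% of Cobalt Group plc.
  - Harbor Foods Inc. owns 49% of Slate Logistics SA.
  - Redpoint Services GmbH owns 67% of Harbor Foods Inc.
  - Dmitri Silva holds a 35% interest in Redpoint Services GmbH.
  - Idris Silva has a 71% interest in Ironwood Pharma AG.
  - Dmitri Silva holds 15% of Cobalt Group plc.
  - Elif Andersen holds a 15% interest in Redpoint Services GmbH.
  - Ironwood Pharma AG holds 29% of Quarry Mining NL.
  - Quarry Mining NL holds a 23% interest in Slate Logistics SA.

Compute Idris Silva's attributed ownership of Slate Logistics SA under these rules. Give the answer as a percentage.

By sibling attribution (R3), Idris Silva is treated as also owning Dmitri Silva's interest in Redpoint Services GmbH, giving 23% + 35% = 58%.
By sibling attribution (R3), Idris Silva is treated as also owning Dmitri Silva's interest in Cobalt Group plc, giving 67% + 15% = 82%.
Chain via Redpoint Services GmbH → Harbor Foods Inc. (R2): 58% × 67% × 49% = 19.0414% of Slate Logistics SA.
Chain via Cobalt Group plc → Orion Textiles S.p.A. (R2): 82% × 79% × 12% = 7.7736% of Slate Logistics SA.
Chain via Ironwood Pharma AG → Quarry Mining NL (R2): 71% × 29% × 23% = 4.7357% of Slate Logistics SA.
Aggregating (R1): 19.0414% + 7.7736% + 4.7357% = 31.5507%.

31.5507%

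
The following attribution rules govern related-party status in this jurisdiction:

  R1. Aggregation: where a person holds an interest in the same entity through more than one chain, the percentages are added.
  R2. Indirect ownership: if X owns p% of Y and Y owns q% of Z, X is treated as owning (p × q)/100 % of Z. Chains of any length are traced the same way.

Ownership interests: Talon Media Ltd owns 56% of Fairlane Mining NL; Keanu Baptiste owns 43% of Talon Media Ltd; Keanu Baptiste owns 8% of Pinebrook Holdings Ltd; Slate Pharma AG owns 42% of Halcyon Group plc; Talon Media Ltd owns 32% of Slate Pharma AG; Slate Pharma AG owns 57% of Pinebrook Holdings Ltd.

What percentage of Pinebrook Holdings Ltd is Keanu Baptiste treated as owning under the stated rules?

15.8432%

Chain via Talon Media Ltd → Slate Pharma AG (R2): 43% × 32% × 57% = 7.8432% of Pinebrook Holdings Ltd.
Direct interest in Pinebrook Holdings Ltd: 8%.
Aggregating (R1): 7.8432% + 8% = 15.8432%.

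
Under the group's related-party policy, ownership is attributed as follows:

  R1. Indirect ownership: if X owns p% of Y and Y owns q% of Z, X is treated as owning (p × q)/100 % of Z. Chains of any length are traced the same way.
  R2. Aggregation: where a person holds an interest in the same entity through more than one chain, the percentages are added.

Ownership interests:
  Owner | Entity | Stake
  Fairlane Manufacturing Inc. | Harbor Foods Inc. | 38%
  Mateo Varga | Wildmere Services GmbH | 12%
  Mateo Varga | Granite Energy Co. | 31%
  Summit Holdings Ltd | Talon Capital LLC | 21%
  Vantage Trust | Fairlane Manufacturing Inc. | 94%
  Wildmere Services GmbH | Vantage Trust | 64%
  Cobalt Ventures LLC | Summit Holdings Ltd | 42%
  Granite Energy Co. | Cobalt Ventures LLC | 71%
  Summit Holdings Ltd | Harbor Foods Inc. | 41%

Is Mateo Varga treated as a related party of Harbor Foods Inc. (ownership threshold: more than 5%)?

Chain via Wildmere Services GmbH → Vantage Trust → Fairlane Manufacturing Inc. (R1): 12% × 64% × 94% × 38% = 2.743296% of Harbor Foods Inc.
Chain via Granite Energy Co. → Cobalt Ventures LLC → Summit Holdings Ltd (R1): 31% × 71% × 42% × 41% = 3.790122% of Harbor Foods Inc.
Aggregating (R2): 2.743296% + 3.790122% = 6.533418%.
6.533418% exceeds the 5% threshold, so Mateo is a related party to Harbor Foods Inc.

Yes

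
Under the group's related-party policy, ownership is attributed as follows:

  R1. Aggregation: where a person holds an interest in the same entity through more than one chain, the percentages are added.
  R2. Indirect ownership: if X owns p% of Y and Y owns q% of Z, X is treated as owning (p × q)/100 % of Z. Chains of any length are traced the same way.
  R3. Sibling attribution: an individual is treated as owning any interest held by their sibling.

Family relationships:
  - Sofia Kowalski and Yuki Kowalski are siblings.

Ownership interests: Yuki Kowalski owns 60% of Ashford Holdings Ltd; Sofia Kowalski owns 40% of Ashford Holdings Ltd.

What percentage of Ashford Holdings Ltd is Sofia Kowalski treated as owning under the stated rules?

By sibling attribution (R3), Sofia Kowalski is treated as also owning Yuki Kowalski's interest in Ashford Holdings Ltd, giving 40% + 60% = 100%.
Direct interest in Ashford Holdings Ltd: 100%.

100%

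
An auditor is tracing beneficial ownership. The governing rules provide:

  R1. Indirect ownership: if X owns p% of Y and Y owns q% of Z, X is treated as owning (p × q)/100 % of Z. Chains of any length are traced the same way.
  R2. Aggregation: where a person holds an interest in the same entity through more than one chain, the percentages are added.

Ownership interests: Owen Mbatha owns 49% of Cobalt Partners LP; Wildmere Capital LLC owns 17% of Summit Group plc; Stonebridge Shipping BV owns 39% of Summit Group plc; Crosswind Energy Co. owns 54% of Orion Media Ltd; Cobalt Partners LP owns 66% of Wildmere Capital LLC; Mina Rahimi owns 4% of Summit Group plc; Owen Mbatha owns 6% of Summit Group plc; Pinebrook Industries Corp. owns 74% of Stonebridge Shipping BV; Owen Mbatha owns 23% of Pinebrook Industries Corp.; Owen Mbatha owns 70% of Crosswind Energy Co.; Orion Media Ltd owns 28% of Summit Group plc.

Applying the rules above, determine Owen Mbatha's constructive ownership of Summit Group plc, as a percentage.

28.7196%

Chain via Crosswind Energy Co. → Orion Media Ltd (R1): 70% × 54% × 28% = 10.584% of Summit Group plc.
Chain via Cobalt Partners LP → Wildmere Capital LLC (R1): 49% × 66% × 17% = 5.4978% of Summit Group plc.
Chain via Pinebrook Industries Corp. → Stonebridge Shipping BV (R1): 23% × 74% × 39% = 6.6378% of Summit Group plc.
Direct interest in Summit Group plc: 6%.
Aggregating (R2): 10.584% + 5.4978% + 6.6378% + 6% = 28.7196%.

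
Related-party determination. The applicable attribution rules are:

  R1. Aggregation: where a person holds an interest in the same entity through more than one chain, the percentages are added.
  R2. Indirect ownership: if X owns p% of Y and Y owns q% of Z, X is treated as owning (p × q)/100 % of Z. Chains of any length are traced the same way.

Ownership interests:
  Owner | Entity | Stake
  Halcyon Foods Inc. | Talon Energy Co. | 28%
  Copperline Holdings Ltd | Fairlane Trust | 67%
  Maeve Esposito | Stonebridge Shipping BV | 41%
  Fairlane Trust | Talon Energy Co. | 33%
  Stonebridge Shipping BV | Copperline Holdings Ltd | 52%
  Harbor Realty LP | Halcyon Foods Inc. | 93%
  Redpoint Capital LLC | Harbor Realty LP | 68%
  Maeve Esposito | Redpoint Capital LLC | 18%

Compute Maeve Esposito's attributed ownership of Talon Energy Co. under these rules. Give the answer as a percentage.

7.901148%

Chain via Redpoint Capital LLC → Harbor Realty LP → Halcyon Foods Inc. (R2): 18% × 68% × 93% × 28% = 3.187296% of Talon Energy Co.
Chain via Stonebridge Shipping BV → Copperline Holdings Ltd → Fairlane Trust (R2): 41% × 52% × 67% × 33% = 4.713852% of Talon Energy Co.
Aggregating (R1): 3.187296% + 4.713852% = 7.901148%.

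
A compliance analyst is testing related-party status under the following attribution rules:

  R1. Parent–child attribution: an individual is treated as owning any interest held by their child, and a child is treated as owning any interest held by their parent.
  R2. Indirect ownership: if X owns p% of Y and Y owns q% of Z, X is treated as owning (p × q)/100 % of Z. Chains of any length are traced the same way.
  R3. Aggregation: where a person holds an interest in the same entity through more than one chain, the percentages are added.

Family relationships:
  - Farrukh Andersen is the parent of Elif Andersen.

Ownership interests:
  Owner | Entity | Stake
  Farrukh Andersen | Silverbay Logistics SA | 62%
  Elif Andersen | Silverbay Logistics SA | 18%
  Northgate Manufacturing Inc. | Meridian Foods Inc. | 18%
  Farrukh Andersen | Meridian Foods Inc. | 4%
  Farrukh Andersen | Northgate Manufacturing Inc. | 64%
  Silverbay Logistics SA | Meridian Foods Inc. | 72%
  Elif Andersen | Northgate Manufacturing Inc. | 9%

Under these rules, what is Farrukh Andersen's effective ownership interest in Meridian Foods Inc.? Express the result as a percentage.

74.74%

By parent–child attribution (R1), Farrukh Andersen is treated as also owning Elif Andersen's interest in Silverbay Logistics SA, giving 62% + 18% = 80%.
By parent–child attribution (R1), Farrukh Andersen is treated as also owning Elif Andersen's interest in Northgate Manufacturing Inc, giving 64% + 9% = 73%.
Chain via Silverbay Logistics SA (R2): 80% × 72% = 57.6% of Meridian Foods Inc.
Chain via Northgate Manufacturing Inc. (R2): 73% × 18% = 13.14% of Meridian Foods Inc.
Direct interest in Meridian Foods Inc: 4%.
Aggregating (R3): 57.6% + 13.14% + 4% = 74.74%.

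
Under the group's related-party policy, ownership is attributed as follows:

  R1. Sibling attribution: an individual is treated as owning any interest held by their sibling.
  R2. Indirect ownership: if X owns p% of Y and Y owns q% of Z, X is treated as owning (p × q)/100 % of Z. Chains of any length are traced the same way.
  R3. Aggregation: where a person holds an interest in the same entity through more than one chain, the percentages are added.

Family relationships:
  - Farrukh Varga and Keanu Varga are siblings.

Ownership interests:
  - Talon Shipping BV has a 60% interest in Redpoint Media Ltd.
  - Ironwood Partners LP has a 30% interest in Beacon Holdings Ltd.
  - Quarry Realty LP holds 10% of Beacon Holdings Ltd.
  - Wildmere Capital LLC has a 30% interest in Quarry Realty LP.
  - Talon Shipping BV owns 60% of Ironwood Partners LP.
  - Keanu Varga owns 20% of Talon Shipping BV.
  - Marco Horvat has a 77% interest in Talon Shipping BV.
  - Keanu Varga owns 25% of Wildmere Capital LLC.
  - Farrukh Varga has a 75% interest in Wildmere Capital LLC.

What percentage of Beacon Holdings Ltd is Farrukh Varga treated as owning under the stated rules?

6.6%

By sibling attribution (R1), Farrukh Varga is treated as also owning Keanu Varga's interest in Wildmere Capital LLC, giving 75% + 25% = 100%.
By sibling attribution (R1), Farrukh Varga is treated as owning Keanu Varga's 20% interest in Talon Shipping BV.
Chain via Wildmere Capital LLC → Quarry Realty LP (R2): 100% × 30% × 10% = 3% of Beacon Holdings Ltd.
Chain via Talon Shipping BV → Ironwood Partners LP (R2): 20% × 60% × 30% = 3.6% of Beacon Holdings Ltd.
Aggregating (R3): 3% + 3.6% = 6.6%.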